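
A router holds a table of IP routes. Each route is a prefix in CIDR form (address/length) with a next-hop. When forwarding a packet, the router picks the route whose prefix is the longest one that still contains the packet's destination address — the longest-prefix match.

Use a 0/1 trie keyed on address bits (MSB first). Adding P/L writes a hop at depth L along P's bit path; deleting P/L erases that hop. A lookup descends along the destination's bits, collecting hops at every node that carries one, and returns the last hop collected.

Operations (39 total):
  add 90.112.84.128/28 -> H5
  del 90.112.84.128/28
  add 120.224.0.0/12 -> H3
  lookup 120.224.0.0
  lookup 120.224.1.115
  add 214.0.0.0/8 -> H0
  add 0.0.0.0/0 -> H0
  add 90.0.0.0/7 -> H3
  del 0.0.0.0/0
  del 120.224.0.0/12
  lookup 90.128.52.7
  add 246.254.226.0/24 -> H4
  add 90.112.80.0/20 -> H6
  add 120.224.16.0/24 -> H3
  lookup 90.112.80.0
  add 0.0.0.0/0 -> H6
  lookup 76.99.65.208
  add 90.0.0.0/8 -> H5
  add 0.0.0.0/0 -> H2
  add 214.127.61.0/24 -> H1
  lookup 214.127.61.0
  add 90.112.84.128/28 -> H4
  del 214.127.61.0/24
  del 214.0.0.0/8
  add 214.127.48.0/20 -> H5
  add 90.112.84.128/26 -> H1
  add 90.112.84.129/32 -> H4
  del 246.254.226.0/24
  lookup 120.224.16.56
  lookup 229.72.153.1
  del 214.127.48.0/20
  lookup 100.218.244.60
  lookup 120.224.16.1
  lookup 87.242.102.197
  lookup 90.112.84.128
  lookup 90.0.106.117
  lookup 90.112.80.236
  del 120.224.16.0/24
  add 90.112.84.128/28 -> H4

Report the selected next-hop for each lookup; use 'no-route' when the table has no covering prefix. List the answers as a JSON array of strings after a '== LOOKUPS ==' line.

Process each operation:
  add 90.112.84.128/28 -> H5 at depth 28
  - 90.112.84.128/28 clear@28
  add 120.224.0.0/12 -> H3 at depth 12
  ? 120.224.0.0  path d0:-→d1:-→d2:-→d3:-→d4:-→d5:-→d6:-→d7:-→d8:-→d9:-→d10:-→d11:-→d12:H3  best=H3
  ? 120.224.1.115  path d0:-→d1:-→d2:-→d3:-→d4:-→d5:-→d6:-→d7:-→d8:-→d9:-→d10:-→d11:-→d12:H3  best=H3
  add 214.0.0.0/8 -> H0 at depth 8
  add 0.0.0.0/0 -> H0 at depth 0
  add 90.0.0.0/7 -> H3 at depth 7
  - 0.0.0.0/0 clear@0
  - 120.224.0.0/12 clear@12
  ? 90.128.52.7  path d0:-→d1:-→d2:-→d3:-→d4:-→d5:-→d6:-→d7:H3→d8:-  best=H3
  add 246.254.226.0/24 -> H4 at depth 24
  add 90.112.80.0/20 -> H6 at depth 20
  add 120.224.16.0/24 -> H3 at depth 24
  ? 90.112.80.0  path d0:-→d1:-→d2:-→d3:-→d4:-→d5:-→d6:-→d7:H3→d8:-→d9:-→d10:-→d11:-→d12:-→d13:-→d14:-→d15:-→d16:-→d17:-→d18:-→d19:-→d20:H6→d21:-  best=H6
  add 0.0.0.0/0 -> H6 at depth 0
  ? 76.99.65.208  path d0:H6→d1:-→d2:-→d3:-  best=H6
  add 90.0.0.0/8 -> H5 at depth 8
  add 0.0.0.0/0 -> H2 at depth 0
  add 214.127.61.0/24 -> H1 at depth 24
  ? 214.127.61.0  path d0:H2→d1:-→d2:-→d3:-→d4:-→d5:-→d6:-→d7:-→d8:H0→d9:-→d10:-→d11:-→d12:-→d13:-→d14:-→d15:-→d16:-→d17:-→d18:-→d19:-→d20:-→d21:-→d22:-→d23:-→d24:H1  best=H1
  add 90.112.84.128/28 -> H4 at depth 28
  - 214.127.61.0/24 clear@24
  - 214.0.0.0/8 clear@8
  add 214.127.48.0/20 -> H5 at depth 20
  add 90.112.84.128/26 -> H1 at depth 26
  add 90.112.84.129/32 -> H4 at depth 32
  - 246.254.226.0/24 clear@24
  ? 120.224.16.56  path d0:H2→d1:-→d2:-→d3:-→d4:-→d5:-→d6:-→d7:-→d8:-→d9:-→d10:-→d11:-→d12:-→d13:-→d14:-→d15:-→d16:-→d17:-→d18:-→d19:-→d20:-→d21:-→d22:-→d23:-→d24:H3  best=H3
  ? 229.72.153.1  path d0:H2→d1:-→d2:-→d3:-  best=H2
  - 214.127.48.0/20 clear@20
  ? 100.218.244.60  path d0:H2→d1:-→d2:-→d3:-  best=H2
  ? 120.224.16.1  path d0:H2→d1:-→d2:-→d3:-→d4:-→d5:-→d6:-→d7:-→d8:-→d9:-→d10:-→d11:-→d12:-→d13:-→d14:-→d15:-→d16:-→d17:-→d18:-→d19:-→d20:-→d21:-→d22:-→d23:-→d24:H3  best=H3
  ? 87.242.102.197  path d0:H2→d1:-→d2:-→d3:-→d4:-  best=H2
  ? 90.112.84.128  path d0:H2→d1:-→d2:-→d3:-→d4:-→d5:-→d6:-→d7:H3→d8:H5→d9:-→d10:-→d11:-→d12:-→d13:-→d14:-→d15:-→d16:-→d17:-→d18:-→d19:-→d20:H6→d21:-→d22:-→d23:-→d24:-→d25:-→d26:H1→d27:-→d28:H4→d29:-→d30:-→d31:-  best=H4
  ? 90.0.106.117  path d0:H2→d1:-→d2:-→d3:-→d4:-→d5:-→d6:-→d7:H3→d8:H5→d9:-  best=H5
  ? 90.112.80.236  path d0:H2→d1:-→d2:-→d3:-→d4:-→d5:-→d6:-→d7:H3→d8:H5→d9:-→d10:-→d11:-→d12:-→d13:-→d14:-→d15:-→d16:-→d17:-→d18:-→d19:-→d20:H6→d21:-  best=H6
  - 120.224.16.0/24 clear@24
  add 90.112.84.128/28 -> H4 at depth 28

== LOOKUPS ==
["H3","H3","H3","H6","H6","H1","H3","H2","H2","H3","H2","H4","H5","H6"]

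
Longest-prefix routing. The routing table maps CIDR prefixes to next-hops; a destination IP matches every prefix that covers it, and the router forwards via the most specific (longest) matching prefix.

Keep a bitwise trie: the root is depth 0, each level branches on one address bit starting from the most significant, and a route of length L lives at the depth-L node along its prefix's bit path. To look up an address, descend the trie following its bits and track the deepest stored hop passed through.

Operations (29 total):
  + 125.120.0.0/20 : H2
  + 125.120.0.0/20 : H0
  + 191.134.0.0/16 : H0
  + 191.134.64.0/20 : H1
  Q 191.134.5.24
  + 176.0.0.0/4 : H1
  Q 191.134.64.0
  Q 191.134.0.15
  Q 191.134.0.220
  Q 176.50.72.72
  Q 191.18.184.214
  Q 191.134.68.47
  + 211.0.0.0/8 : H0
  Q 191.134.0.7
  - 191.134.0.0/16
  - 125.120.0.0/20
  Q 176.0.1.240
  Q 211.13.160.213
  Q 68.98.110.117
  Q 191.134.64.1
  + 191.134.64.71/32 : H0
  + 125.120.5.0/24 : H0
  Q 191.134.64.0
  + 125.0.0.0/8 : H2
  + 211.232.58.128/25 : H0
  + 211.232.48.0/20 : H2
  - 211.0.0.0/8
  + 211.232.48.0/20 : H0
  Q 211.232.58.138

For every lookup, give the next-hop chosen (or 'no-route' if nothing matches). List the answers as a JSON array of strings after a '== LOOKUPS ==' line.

Apply in order:
  add 125.120.0.0/20 -> H2 at depth 20
  add 125.120.0.0/20 -> H0 at depth 20
  add 191.134.0.0/16 -> H0 at depth 16
  add 191.134.64.0/20 -> H1 at depth 20
  ? 191.134.5.24  path d0:-→d1:-→d2:-→d3:-→d4:-→d5:-→d6:-→d7:-→d8:-→d9:-→d10:-→d11:-→d12:-→d13:-→d14:-→d15:-→d16:H0→d17:-  best=H0
  add 176.0.0.0/4 -> H1 at depth 4
  ? 191.134.64.0  path d0:-→d1:-→d2:-→d3:-→d4:H1→d5:-→d6:-→d7:-→d8:-→d9:-→d10:-→d11:-→d12:-→d13:-→d14:-→d15:-→d16:H0→d17:-→d18:-→d19:-→d20:H1  best=H1
  ? 191.134.0.15  path d0:-→d1:-→d2:-→d3:-→d4:H1→d5:-→d6:-→d7:-→d8:-→d9:-→d10:-→d11:-→d12:-→d13:-→d14:-→d15:-→d16:H0→d17:-  best=H0
  ? 191.134.0.220  path d0:-→d1:-→d2:-→d3:-→d4:H1→d5:-→d6:-→d7:-→d8:-→d9:-→d10:-→d11:-→d12:-→d13:-→d14:-→d15:-→d16:H0→d17:-  best=H0
  ? 176.50.72.72  path d0:-→d1:-→d2:-→d3:-→d4:H1  best=H1
  ? 191.18.184.214  path d0:-→d1:-→d2:-→d3:-→d4:H1→d5:-→d6:-→d7:-→d8:-  best=H1
  ? 191.134.68.47  path d0:-→d1:-→d2:-→d3:-→d4:H1→d5:-→d6:-→d7:-→d8:-→d9:-→d10:-→d11:-→d12:-→d13:-→d14:-→d15:-→d16:H0→d17:-→d18:-→d19:-→d20:H1  best=H1
  add 211.0.0.0/8 -> H0 at depth 8
  ? 191.134.0.7  path d0:-→d1:-→d2:-→d3:-→d4:H1→d5:-→d6:-→d7:-→d8:-→d9:-→d10:-→d11:-→d12:-→d13:-→d14:-→d15:-→d16:H0→d17:-  best=H0
  del 191.134.0.0/16 (clear depth 16)
  del 125.120.0.0/20 (clear depth 20)
  ? 176.0.1.240  path d0:-→d1:-→d2:-→d3:-→d4:H1  best=H1
  ? 211.13.160.213  path d0:-→d1:-→d2:-→d3:-→d4:-→d5:-→d6:-→d7:-→d8:H0  best=H0
  ? 68.98.110.117  path d0:-→d1:-→d2:-  best=no-route
  ? 191.134.64.1  path d0:-→d1:-→d2:-→d3:-→d4:H1→d5:-→d6:-→d7:-→d8:-→d9:-→d10:-→d11:-→d12:-→d13:-→d14:-→d15:-→d16:-→d17:-→d18:-→d19:-→d20:H1  best=H1
  add 191.134.64.71/32 -> H0 at depth 32
  add 125.120.5.0/24 -> H0 at depth 24
  ? 191.134.64.0  path d0:-→d1:-→d2:-→d3:-→d4:H1→d5:-→d6:-→d7:-→d8:-→d9:-→d10:-→d11:-→d12:-→d13:-→d14:-→d15:-→d16:-→d17:-→d18:-→d19:-→d20:H1→d21:-→d22:-→d23:-→d24:-→d25:-  best=H1
  add 125.0.0.0/8 -> H2 at depth 8
  add 211.232.58.128/25 -> H0 at depth 25
  add 211.232.48.0/20 -> H2 at depth 20
  del 211.0.0.0/8 (clear depth 8)
  add 211.232.48.0/20 -> H0 at depth 20
  ? 211.232.58.138  path d0:-→d1:-→d2:-→d3:-→d4:-→d5:-→d6:-→d7:-→d8:-→d9:-→d10:-→d11:-→d12:-→d13:-→d14:-→d15:-→d16:-→d17:-→d18:-→d19:-→d20:H0→d21:-→d22:-→d23:-→d24:-→d25:H0  best=H0

== LOOKUPS ==
["H0","H1","H0","H0","H1","H1","H1","H0","H1","H0","no-route","H1","H1","H0"]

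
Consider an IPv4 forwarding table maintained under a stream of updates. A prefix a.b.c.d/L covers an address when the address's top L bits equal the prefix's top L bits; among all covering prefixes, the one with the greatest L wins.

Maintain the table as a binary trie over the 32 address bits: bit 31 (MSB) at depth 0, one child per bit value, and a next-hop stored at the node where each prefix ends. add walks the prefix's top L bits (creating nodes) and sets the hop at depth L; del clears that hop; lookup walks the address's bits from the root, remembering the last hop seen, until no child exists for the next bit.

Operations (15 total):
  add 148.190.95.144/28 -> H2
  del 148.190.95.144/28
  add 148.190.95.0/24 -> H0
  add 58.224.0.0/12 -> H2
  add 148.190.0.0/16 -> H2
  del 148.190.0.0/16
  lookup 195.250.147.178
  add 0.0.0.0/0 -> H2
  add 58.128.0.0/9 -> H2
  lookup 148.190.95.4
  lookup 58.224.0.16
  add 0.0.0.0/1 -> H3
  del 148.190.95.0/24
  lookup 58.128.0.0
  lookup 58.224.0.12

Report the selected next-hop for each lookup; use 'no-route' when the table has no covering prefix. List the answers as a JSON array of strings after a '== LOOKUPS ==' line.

Trace:
  add 148.190.95.144/28 -> H2 at depth 28
  del 148.190.95.144/28 (clear depth 28)
  add 148.190.95.0/24 -> H0 at depth 24
  add 58.224.0.0/12 -> H2 at depth 12
  add 148.190.0.0/16 -> H2 at depth 16
  del 148.190.0.0/16 (clear depth 16)
  lookup 195.250.147.178: bits 1 walk d0:-→d1:- -> no-route
  add 0.0.0.0/0 -> H2 at depth 0
  add 58.128.0.0/9 -> H2 at depth 9
  lookup 148.190.95.4: bits 100101001011111001011111 walk d0:H2→d1:-→d2:-→d3:-→d4:-→d5:-→d6:-→d7:-→d8:-→d9:-→d10:-→d11:-→d12:-→d13:-→d14:-→d15:-→d16:-→d17:-→d18:-→d19:-→d20:-→d21:-→d22:-→d23:-→d24:H0 -> H0
  lookup 58.224.0.16: bits 001110101110 walk d0:H2→d1:-→d2:-→d3:-→d4:-→d5:-→d6:-→d7:-→d8:-→d9:H2→d10:-→d11:-→d12:H2 -> H2
  add 0.0.0.0/1 -> H3 at depth 1
  del 148.190.95.0/24 (clear depth 24)
  lookup 58.128.0.0: bits 001110101 walk d0:H2→d1:H3→d2:-→d3:-→d4:-→d5:-→d6:-→d7:-→d8:-→d9:H2 -> H2
  lookup 58.224.0.12: bits 001110101110 walk d0:H2→d1:H3→d2:-→d3:-→d4:-→d5:-→d6:-→d7:-→d8:-→d9:H2→d10:-→d11:-→d12:H2 -> H2

== LOOKUPS ==
["no-route","H0","H2","H2","H2"]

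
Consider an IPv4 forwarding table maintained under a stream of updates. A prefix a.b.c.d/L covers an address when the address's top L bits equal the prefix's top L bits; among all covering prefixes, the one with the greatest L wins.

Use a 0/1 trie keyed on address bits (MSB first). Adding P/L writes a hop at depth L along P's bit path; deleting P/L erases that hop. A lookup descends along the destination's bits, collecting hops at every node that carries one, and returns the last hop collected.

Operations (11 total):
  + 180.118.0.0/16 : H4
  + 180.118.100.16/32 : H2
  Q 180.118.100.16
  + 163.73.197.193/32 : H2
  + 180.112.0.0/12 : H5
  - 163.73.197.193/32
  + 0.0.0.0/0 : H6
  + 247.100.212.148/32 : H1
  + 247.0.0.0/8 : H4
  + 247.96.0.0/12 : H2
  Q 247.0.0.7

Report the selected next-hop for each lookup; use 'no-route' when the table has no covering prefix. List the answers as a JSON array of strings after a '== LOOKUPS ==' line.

Apply in order:
  add 180.118.0.0/16 -> H4 at depth 16
  add 180.118.100.16/32 -> H2 at depth 32
  Q 180.118.100.16: descend 10110100011101100110010000010000 ; hops seen [H4,H2] ; pick H2
  add 163.73.197.193/32 -> H2 at depth 32
  add 180.112.0.0/12 -> H5 at depth 12
  - 163.73.197.193/32 clear@32
  add 0.0.0.0/0 -> H6 at depth 0
  add 247.100.212.148/32 -> H1 at depth 32
  add 247.0.0.0/8 -> H4 at depth 8
  add 247.96.0.0/12 -> H2 at depth 12
  Q 247.0.0.7: descend 111101110 ; hops seen [H6,H4] ; pick H4

== LOOKUPS ==
["H2","H4"]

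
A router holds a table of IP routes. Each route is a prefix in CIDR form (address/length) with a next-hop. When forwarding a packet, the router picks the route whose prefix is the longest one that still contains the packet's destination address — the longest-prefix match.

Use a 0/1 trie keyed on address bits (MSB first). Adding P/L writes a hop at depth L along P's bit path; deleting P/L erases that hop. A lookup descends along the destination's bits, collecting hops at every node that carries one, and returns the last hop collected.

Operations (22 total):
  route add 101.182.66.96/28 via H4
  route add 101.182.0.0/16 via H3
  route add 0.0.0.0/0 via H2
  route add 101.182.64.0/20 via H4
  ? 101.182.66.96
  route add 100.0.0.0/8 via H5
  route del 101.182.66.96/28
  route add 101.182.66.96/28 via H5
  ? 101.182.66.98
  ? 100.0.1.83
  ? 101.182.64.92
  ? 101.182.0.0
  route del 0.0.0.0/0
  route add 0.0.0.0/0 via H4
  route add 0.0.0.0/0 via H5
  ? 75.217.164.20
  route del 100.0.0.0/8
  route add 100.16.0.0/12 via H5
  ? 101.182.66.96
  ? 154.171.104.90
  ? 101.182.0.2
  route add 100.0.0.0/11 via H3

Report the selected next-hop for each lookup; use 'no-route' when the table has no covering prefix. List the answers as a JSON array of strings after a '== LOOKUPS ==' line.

Apply in order:
  add 101.182.66.96/28 -> H4 at depth 28
  add 101.182.0.0/16 -> H3 at depth 16
  add 0.0.0.0/0 -> H2 at depth 0
  add 101.182.64.0/20 -> H4 at depth 20
  lookup 101.182.66.96: bits 0110010110110110010000100110 walk d0:H2→d1:-→d2:-→d3:-→d4:-→d5:-→d6:-→d7:-→d8:-→d9:-→d10:-→d11:-→d12:-→d13:-→d14:-→d15:-→d16:H3→d17:-→d18:-→d19:-→d20:H4→d21:-→d22:-→d23:-→d24:-→d25:-→d26:-→d27:-→d28:H4 -> H4
  add 100.0.0.0/8 -> H5 at depth 8
  - 101.182.66.96/28 clear@28
  add 101.182.66.96/28 -> H5 at depth 28
  lookup 101.182.66.98: bits 0110010110110110010000100110 walk d0:H2→d1:-→d2:-→d3:-→d4:-→d5:-→d6:-→d7:-→d8:-→d9:-→d10:-→d11:-→d12:-→d13:-→d14:-→d15:-→d16:H3→d17:-→d18:-→d19:-→d20:H4→d21:-→d22:-→d23:-→d24:-→d25:-→d26:-→d27:-→d28:H5 -> H5
  lookup 100.0.1.83: bits 01100100 walk d0:H2→d1:-→d2:-→d3:-→d4:-→d5:-→d6:-→d7:-→d8:H5 -> H5
  lookup 101.182.64.92: bits 0110010110110110010000 walk d0:H2→d1:-→d2:-→d3:-→d4:-→d5:-→d6:-→d7:-→d8:-→d9:-→d10:-→d11:-→d12:-→d13:-→d14:-→d15:-→d16:H3→d17:-→d18:-→d19:-→d20:H4→d21:-→d22:- -> H4
  lookup 101.182.0.0: bits 01100101101101100 walk d0:H2→d1:-→d2:-→d3:-→d4:-→d5:-→d6:-→d7:-→d8:-→d9:-→d10:-→d11:-→d12:-→d13:-→d14:-→d15:-→d16:H3→d17:- -> H3
  - 0.0.0.0/0 clear@0
  add 0.0.0.0/0 -> H4 at depth 0
  add 0.0.0.0/0 -> H5 at depth 0
  lookup 75.217.164.20: bits 01 walk d0:H5→d1:-→d2:- -> H5
  - 100.0.0.0/8 clear@8
  add 100.16.0.0/12 -> H5 at depth 12
  lookup 101.182.66.96: bits 0110010110110110010000100110 walk d0:H5→d1:-→d2:-→d3:-→d4:-→d5:-→d6:-→d7:-→d8:-→d9:-→d10:-→d11:-→d12:-→d13:-→d14:-→d15:-→d16:H3→d17:-→d18:-→d19:-→d20:H4→d21:-→d22:-→d23:-→d24:-→d25:-→d26:-→d27:-→d28:H5 -> H5
  lookup 154.171.104.90: bits ε walk d0:H5 -> H5
  lookup 101.182.0.2: bits 01100101101101100 walk d0:H5→d1:-→d2:-→d3:-→d4:-→d5:-→d6:-→d7:-→d8:-→d9:-→d10:-→d11:-→d12:-→d13:-→d14:-→d15:-→d16:H3→d17:- -> H3
  add 100.0.0.0/11 -> H3 at depth 11

== LOOKUPS ==
["H4","H5","H5","H4","H3","H5","H5","H5","H3"]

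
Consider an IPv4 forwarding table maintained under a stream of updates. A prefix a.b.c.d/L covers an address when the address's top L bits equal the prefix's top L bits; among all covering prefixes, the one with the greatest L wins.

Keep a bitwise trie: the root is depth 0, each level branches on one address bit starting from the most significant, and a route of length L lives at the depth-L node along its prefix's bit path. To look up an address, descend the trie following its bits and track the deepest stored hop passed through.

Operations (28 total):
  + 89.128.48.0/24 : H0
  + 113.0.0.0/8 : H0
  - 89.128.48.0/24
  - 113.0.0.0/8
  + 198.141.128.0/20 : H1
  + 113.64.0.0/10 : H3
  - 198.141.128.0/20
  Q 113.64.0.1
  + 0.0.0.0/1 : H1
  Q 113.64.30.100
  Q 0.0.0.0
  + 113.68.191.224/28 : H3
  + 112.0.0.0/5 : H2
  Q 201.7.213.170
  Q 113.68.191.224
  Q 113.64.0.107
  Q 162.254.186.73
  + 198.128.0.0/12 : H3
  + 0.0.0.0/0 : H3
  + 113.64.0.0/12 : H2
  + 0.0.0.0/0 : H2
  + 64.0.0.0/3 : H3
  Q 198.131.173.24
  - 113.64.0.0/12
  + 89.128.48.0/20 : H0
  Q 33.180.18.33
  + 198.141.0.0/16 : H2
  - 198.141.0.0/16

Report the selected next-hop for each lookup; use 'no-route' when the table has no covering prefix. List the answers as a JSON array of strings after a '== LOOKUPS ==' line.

Process each operation:
  + 89.128.48.0/24 (H0) depth=24
  + 113.0.0.0/8 (H0) depth=8
  - 89.128.48.0/24 clear@24
  - 113.0.0.0/8 clear@8
  + 198.141.128.0/20 (H1) depth=20
  + 113.64.0.0/10 (H3) depth=10
  - 198.141.128.0/20 clear@20
  Q 113.64.0.1: descend 0111000101 ; hops seen [H3] ; pick H3
  + 0.0.0.0/1 (H1) depth=1
  Q 113.64.30.100: descend 0111000101 ; hops seen [H1,H3] ; pick H3
  Q 0.0.0.0: descend 0 ; hops seen [H1] ; pick H1
  + 113.68.191.224/28 (H3) depth=28
  + 112.0.0.0/5 (H2) depth=5
  Q 201.7.213.170: descend 1100 ; hops seen [∅] ; pick no-route
  Q 113.68.191.224: descend 0111000101000100101111111110 ; hops seen [H1,H2,H3,H3] ; pick H3
  Q 113.64.0.107: descend 0111000101000 ; hops seen [H1,H2,H3] ; pick H3
  Q 162.254.186.73: descend 1 ; hops seen [∅] ; pick no-route
  + 198.128.0.0/12 (H3) depth=12
  + 0.0.0.0/0 (H3) depth=0
  + 113.64.0.0/12 (H2) depth=12
  + 0.0.0.0/0 (H2) depth=0
  + 64.0.0.0/3 (H3) depth=3
  Q 198.131.173.24: descend 110001101000 ; hops seen [H2,H3] ; pick H3
  - 113.64.0.0/12 clear@12
  + 89.128.48.0/20 (H0) depth=20
  Q 33.180.18.33: descend 0 ; hops seen [H2,H1] ; pick H1
  + 198.141.0.0/16 (H2) depth=16
  - 198.141.0.0/16 clear@16

== LOOKUPS ==
["H3","H3","H1","no-route","H3","H3","no-route","H3","H1"]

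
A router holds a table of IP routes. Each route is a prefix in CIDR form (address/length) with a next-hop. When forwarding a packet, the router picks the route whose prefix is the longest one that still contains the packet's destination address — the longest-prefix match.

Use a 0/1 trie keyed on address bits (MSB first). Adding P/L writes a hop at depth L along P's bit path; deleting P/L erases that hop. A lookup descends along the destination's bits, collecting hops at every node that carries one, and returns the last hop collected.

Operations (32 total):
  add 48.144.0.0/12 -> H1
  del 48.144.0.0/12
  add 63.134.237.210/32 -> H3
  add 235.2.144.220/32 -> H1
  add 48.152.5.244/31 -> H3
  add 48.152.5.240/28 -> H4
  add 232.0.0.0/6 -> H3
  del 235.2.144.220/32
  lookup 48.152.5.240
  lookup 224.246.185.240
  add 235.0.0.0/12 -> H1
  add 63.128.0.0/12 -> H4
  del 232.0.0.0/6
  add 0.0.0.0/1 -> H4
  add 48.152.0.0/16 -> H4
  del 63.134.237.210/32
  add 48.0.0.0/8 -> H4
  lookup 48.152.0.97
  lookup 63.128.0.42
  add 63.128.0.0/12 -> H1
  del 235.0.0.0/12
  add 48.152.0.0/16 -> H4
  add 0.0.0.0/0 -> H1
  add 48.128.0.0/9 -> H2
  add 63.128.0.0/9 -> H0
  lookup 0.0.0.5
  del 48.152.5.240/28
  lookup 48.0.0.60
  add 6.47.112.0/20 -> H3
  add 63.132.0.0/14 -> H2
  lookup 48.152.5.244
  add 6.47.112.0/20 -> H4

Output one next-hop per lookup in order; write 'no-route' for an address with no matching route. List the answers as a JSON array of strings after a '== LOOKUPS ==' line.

Trace:
  add 48.144.0.0/12 -> H1 at depth 12
  del 48.144.0.0/12 (clear depth 12)
  add 63.134.237.210/32 -> H3 at depth 32
  add 235.2.144.220/32 -> H1 at depth 32
  add 48.152.5.244/31 -> H3 at depth 31
  add 48.152.5.240/28 -> H4 at depth 28
  add 232.0.0.0/6 -> H3 at depth 6
  del 235.2.144.220/32 (clear depth 32)
  Q 48.152.5.240: descend 00110000100110000000010111110 ; hops seen [H4] ; pick H4
  Q 224.246.185.240: descend 1110 ; hops seen [∅] ; pick no-route
  add 235.0.0.0/12 -> H1 at depth 12
  add 63.128.0.0/12 -> H4 at depth 12
  del 232.0.0.0/6 (clear depth 6)
  add 0.0.0.0/1 -> H4 at depth 1
  add 48.152.0.0/16 -> H4 at depth 16
  del 63.134.237.210/32 (clear depth 32)
  add 48.0.0.0/8 -> H4 at depth 8
  Q 48.152.0.97: descend 001100001001100000000 ; hops seen [H4,H4,H4] ; pick H4
  Q 63.128.0.42: descend 0011111110000 ; hops seen [H4,H4] ; pick H4
  add 63.128.0.0/12 -> H1 at depth 12
  del 235.0.0.0/12 (clear depth 12)
  add 48.152.0.0/16 -> H4 at depth 16
  add 0.0.0.0/0 -> H1 at depth 0
  add 48.128.0.0/9 -> H2 at depth 9
  add 63.128.0.0/9 -> H0 at depth 9
  Q 0.0.0.5: descend 00 ; hops seen [H1,H4] ; pick H4
  del 48.152.5.240/28 (clear depth 28)
  Q 48.0.0.60: descend 00110000 ; hops seen [H1,H4,H4] ; pick H4
  add 6.47.112.0/20 -> H3 at depth 20
  add 63.132.0.0/14 -> H2 at depth 14
  Q 48.152.5.244: descend 0011000010011000000001011111010 ; hops seen [H1,H4,H4,H2,H4,H3] ; pick H3
  add 6.47.112.0/20 -> H4 at depth 20

== LOOKUPS ==
["H4","no-route","H4","H4","H4","H4","H3"]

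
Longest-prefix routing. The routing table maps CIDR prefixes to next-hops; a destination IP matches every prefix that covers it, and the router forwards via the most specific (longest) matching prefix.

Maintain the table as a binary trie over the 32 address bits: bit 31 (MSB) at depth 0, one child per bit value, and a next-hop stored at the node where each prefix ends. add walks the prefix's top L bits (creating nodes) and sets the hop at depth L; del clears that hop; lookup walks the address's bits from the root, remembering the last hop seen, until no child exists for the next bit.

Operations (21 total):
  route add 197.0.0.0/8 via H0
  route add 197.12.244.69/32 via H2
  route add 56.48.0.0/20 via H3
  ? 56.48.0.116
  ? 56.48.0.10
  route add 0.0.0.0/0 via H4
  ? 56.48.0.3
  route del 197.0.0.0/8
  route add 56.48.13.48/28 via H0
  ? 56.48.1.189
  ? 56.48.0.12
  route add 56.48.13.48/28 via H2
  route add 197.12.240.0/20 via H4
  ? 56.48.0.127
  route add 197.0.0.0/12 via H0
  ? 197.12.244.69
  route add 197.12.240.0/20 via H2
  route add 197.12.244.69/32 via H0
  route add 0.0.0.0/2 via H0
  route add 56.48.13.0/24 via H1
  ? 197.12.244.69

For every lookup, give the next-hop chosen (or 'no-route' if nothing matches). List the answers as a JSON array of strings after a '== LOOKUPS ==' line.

Process each operation:
  + 197.0.0.0/8 (H0) depth=8
  + 197.12.244.69/32 (H2) depth=32
  + 56.48.0.0/20 (H3) depth=20
  ? 56.48.0.116  path d0:-→d1:-→d2:-→d3:-→d4:-→d5:-→d6:-→d7:-→d8:-→d9:-→d10:-→d11:-→d12:-→d13:-→d14:-→d15:-→d16:-→d17:-→d18:-→d19:-→d20:H3  best=H3
  ? 56.48.0.10  path d0:-→d1:-→d2:-→d3:-→d4:-→d5:-→d6:-→d7:-→d8:-→d9:-→d10:-→d11:-→d12:-→d13:-→d14:-→d15:-→d16:-→d17:-→d18:-→d19:-→d20:H3  best=H3
  + 0.0.0.0/0 (H4) depth=0
  ? 56.48.0.3  path d0:H4→d1:-→d2:-→d3:-→d4:-→d5:-→d6:-→d7:-→d8:-→d9:-→d10:-→d11:-→d12:-→d13:-→d14:-→d15:-→d16:-→d17:-→d18:-→d19:-→d20:H3  best=H3
  del 197.0.0.0/8 (clear depth 8)
  + 56.48.13.48/28 (H0) depth=28
  ? 56.48.1.189  path d0:H4→d1:-→d2:-→d3:-→d4:-→d5:-→d6:-→d7:-→d8:-→d9:-→d10:-→d11:-→d12:-→d13:-→d14:-→d15:-→d16:-→d17:-→d18:-→d19:-→d20:H3  best=H3
  ? 56.48.0.12  path d0:H4→d1:-→d2:-→d3:-→d4:-→d5:-→d6:-→d7:-→d8:-→d9:-→d10:-→d11:-→d12:-→d13:-→d14:-→d15:-→d16:-→d17:-→d18:-→d19:-→d20:H3  best=H3
  + 56.48.13.48/28 (H2) depth=28
  + 197.12.240.0/20 (H4) depth=20
  ? 56.48.0.127  path d0:H4→d1:-→d2:-→d3:-→d4:-→d5:-→d6:-→d7:-→d8:-→d9:-→d10:-→d11:-→d12:-→d13:-→d14:-→d15:-→d16:-→d17:-→d18:-→d19:-→d20:H3  best=H3
  + 197.0.0.0/12 (H0) depth=12
  ? 197.12.244.69  path d0:H4→d1:-→d2:-→d3:-→d4:-→d5:-→d6:-→d7:-→d8:-→d9:-→d10:-→d11:-→d12:H0→d13:-→d14:-→d15:-→d16:-→d17:-→d18:-→d19:-→d20:H4→d21:-→d22:-→d23:-→d24:-→d25:-→d26:-→d27:-→d28:-→d29:-→d30:-→d31:-→d32:H2  best=H2
  + 197.12.240.0/20 (H2) depth=20
  + 197.12.244.69/32 (H0) depth=32
  + 0.0.0.0/2 (H0) depth=2
  + 56.48.13.0/24 (H1) depth=24
  ? 197.12.244.69  path d0:H4→d1:-→d2:-→d3:-→d4:-→d5:-→d6:-→d7:-→d8:-→d9:-→d10:-→d11:-→d12:H0→d13:-→d14:-→d15:-→d16:-→d17:-→d18:-→d19:-→d20:H2→d21:-→d22:-→d23:-→d24:-→d25:-→d26:-→d27:-→d28:-→d29:-→d30:-→d31:-→d32:H0  best=H0

== LOOKUPS ==
["H3","H3","H3","H3","H3","H3","H2","H0"]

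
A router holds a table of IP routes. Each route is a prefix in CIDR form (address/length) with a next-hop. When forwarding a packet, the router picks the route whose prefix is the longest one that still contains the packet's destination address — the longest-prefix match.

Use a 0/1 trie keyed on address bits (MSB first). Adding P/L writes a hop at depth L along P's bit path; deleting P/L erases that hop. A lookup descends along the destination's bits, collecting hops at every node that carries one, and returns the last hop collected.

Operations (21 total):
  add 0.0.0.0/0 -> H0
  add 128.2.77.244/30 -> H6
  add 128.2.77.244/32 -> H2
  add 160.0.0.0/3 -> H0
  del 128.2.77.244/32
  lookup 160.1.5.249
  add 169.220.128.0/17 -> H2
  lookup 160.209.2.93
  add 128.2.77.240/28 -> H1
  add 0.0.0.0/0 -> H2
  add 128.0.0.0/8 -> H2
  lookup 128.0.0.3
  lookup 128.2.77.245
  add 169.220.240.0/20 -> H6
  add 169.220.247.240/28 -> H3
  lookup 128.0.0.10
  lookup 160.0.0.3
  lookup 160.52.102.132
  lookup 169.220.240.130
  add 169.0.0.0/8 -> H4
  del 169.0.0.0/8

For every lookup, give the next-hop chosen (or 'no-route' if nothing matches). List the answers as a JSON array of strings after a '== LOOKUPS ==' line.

Trace:
  add 0.0.0.0/0 -> H0 at depth 0
  add 128.2.77.244/30 -> H6 at depth 30
  add 128.2.77.244/32 -> H2 at depth 32
  add 160.0.0.0/3 -> H0 at depth 3
  del 128.2.77.244/32 (clear depth 32)
  lookup 160.1.5.249: bits 101 walk d0:H0→d1:-→d2:-→d3:H0 -> H0
  add 169.220.128.0/17 -> H2 at depth 17
  lookup 160.209.2.93: bits 1010 walk d0:H0→d1:-→d2:-→d3:H0→d4:- -> H0
  add 128.2.77.240/28 -> H1 at depth 28
  add 0.0.0.0/0 -> H2 at depth 0
  add 128.0.0.0/8 -> H2 at depth 8
  lookup 128.0.0.3: bits 10000000000000 walk d0:H2→d1:-→d2:-→d3:-→d4:-→d5:-→d6:-→d7:-→d8:H2→d9:-→d10:-→d11:-→d12:-→d13:-→d14:- -> H2
  lookup 128.2.77.245: bits 1000000000000010010011011111010 walk d0:H2→d1:-→d2:-→d3:-→d4:-→d5:-→d6:-→d7:-→d8:H2→d9:-→d10:-→d11:-→d12:-→d13:-→d14:-→d15:-→d16:-→d17:-→d18:-→d19:-→d20:-→d21:-→d22:-→d23:-→d24:-→d25:-→d26:-→d27:-→d28:H1→d29:-→d30:H6→d31:- -> H6
  add 169.220.240.0/20 -> H6 at depth 20
  add 169.220.247.240/28 -> H3 at depth 28
  lookup 128.0.0.10: bits 10000000000000 walk d0:H2→d1:-→d2:-→d3:-→d4:-→d5:-→d6:-→d7:-→d8:H2→d9:-→d10:-→d11:-→d12:-→d13:-→d14:- -> H2
  lookup 160.0.0.3: bits 1010 walk d0:H2→d1:-→d2:-→d3:H0→d4:- -> H0
  lookup 160.52.102.132: bits 1010 walk d0:H2→d1:-→d2:-→d3:H0→d4:- -> H0
  lookup 169.220.240.130: bits 101010011101110011110 walk d0:H2→d1:-→d2:-→d3:H0→d4:-→d5:-→d6:-→d7:-→d8:-→d9:-→d10:-→d11:-→d12:-→d13:-→d14:-→d15:-→d16:-→d17:H2→d18:-→d19:-→d20:H6→d21:- -> H6
  add 169.0.0.0/8 -> H4 at depth 8
  del 169.0.0.0/8 (clear depth 8)

== LOOKUPS ==
["H0","H0","H2","H6","H2","H0","H0","H6"]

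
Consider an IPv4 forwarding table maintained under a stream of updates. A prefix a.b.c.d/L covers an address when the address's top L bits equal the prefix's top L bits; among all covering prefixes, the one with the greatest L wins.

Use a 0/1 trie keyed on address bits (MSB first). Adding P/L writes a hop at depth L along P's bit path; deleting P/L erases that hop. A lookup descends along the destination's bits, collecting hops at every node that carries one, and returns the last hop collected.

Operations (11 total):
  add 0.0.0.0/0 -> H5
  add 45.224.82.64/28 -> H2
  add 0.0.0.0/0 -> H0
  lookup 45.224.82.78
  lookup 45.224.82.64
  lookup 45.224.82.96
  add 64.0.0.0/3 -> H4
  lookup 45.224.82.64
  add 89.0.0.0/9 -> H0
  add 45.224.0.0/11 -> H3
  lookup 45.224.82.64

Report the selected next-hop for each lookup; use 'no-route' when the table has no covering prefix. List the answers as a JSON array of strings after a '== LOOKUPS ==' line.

Trace:
  + 0.0.0.0/0 (H5) depth=0
  + 45.224.82.64/28 (H2) depth=28
  + 0.0.0.0/0 (H0) depth=0
  lookup 45.224.82.78: bits 0010110111100000010100100100 walk d0:H0→d1:-→d2:-→d3:-→d4:-→d5:-→d6:-→d7:-→d8:-→d9:-→d10:-→d11:-→d12:-→d13:-→d14:-→d15:-→d16:-→d17:-→d18:-→d19:-→d20:-→d21:-→d22:-→d23:-→d24:-→d25:-→d26:-→d27:-→d28:H2 -> H2
  lookup 45.224.82.64: bits 0010110111100000010100100100 walk d0:H0→d1:-→d2:-→d3:-→d4:-→d5:-→d6:-→d7:-→d8:-→d9:-→d10:-→d11:-→d12:-→d13:-→d14:-→d15:-→d16:-→d17:-→d18:-→d19:-→d20:-→d21:-→d22:-→d23:-→d24:-→d25:-→d26:-→d27:-→d28:H2 -> H2
  lookup 45.224.82.96: bits 00101101111000000101001001 walk d0:H0→d1:-→d2:-→d3:-→d4:-→d5:-→d6:-→d7:-→d8:-→d9:-→d10:-→d11:-→d12:-→d13:-→d14:-→d15:-→d16:-→d17:-→d18:-→d19:-→d20:-→d21:-→d22:-→d23:-→d24:-→d25:-→d26:- -> H0
  + 64.0.0.0/3 (H4) depth=3
  lookup 45.224.82.64: bits 0010110111100000010100100100 walk d0:H0→d1:-→d2:-→d3:-→d4:-→d5:-→d6:-→d7:-→d8:-→d9:-→d10:-→d11:-→d12:-→d13:-→d14:-→d15:-→d16:-→d17:-→d18:-→d19:-→d20:-→d21:-→d22:-→d23:-→d24:-→d25:-→d26:-→d27:-→d28:H2 -> H2
  + 89.0.0.0/9 (H0) depth=9
  + 45.224.0.0/11 (H3) depth=11
  lookup 45.224.82.64: bits 0010110111100000010100100100 walk d0:H0→d1:-→d2:-→d3:-→d4:-→d5:-→d6:-→d7:-→d8:-→d9:-→d10:-→d11:H3→d12:-→d13:-→d14:-→d15:-→d16:-→d17:-→d18:-→d19:-→d20:-→d21:-→d22:-→d23:-→d24:-→d25:-→d26:-→d27:-→d28:H2 -> H2

== LOOKUPS ==
["H2","H2","H0","H2","H2"]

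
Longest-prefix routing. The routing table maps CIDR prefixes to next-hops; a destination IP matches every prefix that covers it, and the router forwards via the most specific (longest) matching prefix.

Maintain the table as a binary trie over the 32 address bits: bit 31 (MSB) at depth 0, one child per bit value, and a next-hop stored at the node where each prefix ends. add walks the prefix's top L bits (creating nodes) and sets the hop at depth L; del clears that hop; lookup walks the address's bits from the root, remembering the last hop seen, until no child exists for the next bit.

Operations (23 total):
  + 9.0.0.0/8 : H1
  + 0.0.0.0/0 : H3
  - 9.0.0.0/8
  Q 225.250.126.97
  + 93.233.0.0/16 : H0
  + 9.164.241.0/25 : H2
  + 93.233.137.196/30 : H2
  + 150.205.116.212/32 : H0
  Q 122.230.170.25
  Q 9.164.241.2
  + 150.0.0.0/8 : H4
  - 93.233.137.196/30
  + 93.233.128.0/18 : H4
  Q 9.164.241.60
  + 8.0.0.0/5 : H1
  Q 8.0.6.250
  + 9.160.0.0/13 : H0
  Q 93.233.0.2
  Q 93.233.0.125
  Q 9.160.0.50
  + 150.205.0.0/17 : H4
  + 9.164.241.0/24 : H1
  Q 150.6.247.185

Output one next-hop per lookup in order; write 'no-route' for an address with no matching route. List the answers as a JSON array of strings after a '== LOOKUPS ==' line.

Trace:
  add 9.0.0.0/8 -> H1 at depth 8
  add 0.0.0.0/0 -> H3 at depth 0
  - 9.0.0.0/8 clear@8
  ? 225.250.126.97  path d0:H3  best=H3
  add 93.233.0.0/16 -> H0 at depth 16
  add 9.164.241.0/25 -> H2 at depth 25
  add 93.233.137.196/30 -> H2 at depth 30
  add 150.205.116.212/32 -> H0 at depth 32
  ? 122.230.170.25  path d0:H3→d1:-→d2:-  best=H3
  ? 9.164.241.2  path d0:H3→d1:-→d2:-→d3:-→d4:-→d5:-→d6:-→d7:-→d8:-→d9:-→d10:-→d11:-→d12:-→d13:-→d14:-→d15:-→d16:-→d17:-→d18:-→d19:-→d20:-→d21:-→d22:-→d23:-→d24:-→d25:H2  best=H2
  add 150.0.0.0/8 -> H4 at depth 8
  - 93.233.137.196/30 clear@30
  add 93.233.128.0/18 -> H4 at depth 18
  ? 9.164.241.60  path d0:H3→d1:-→d2:-→d3:-→d4:-→d5:-→d6:-→d7:-→d8:-→d9:-→d10:-→d11:-→d12:-→d13:-→d14:-→d15:-→d16:-→d17:-→d18:-→d19:-→d20:-→d21:-→d22:-→d23:-→d24:-→d25:H2  best=H2
  add 8.0.0.0/5 -> H1 at depth 5
  ? 8.0.6.250  path d0:H3→d1:-→d2:-→d3:-→d4:-→d5:H1→d6:-→d7:-  best=H1
  add 9.160.0.0/13 -> H0 at depth 13
  ? 93.233.0.2  path d0:H3→d1:-→d2:-→d3:-→d4:-→d5:-→d6:-→d7:-→d8:-→d9:-→d10:-→d11:-→d12:-→d13:-→d14:-→d15:-→d16:H0  best=H0
  ? 93.233.0.125  path d0:H3→d1:-→d2:-→d3:-→d4:-→d5:-→d6:-→d7:-→d8:-→d9:-→d10:-→d11:-→d12:-→d13:-→d14:-→d15:-→d16:H0  best=H0
  ? 9.160.0.50  path d0:H3→d1:-→d2:-→d3:-→d4:-→d5:H1→d6:-→d7:-→d8:-→d9:-→d10:-→d11:-→d12:-→d13:H0  best=H0
  add 150.205.0.0/17 -> H4 at depth 17
  add 9.164.241.0/24 -> H1 at depth 24
  ? 150.6.247.185  path d0:H3→d1:-→d2:-→d3:-→d4:-→d5:-→d6:-→d7:-→d8:H4  best=H4

== LOOKUPS ==
["H3","H3","H2","H2","H1","H0","H0","H0","H4"]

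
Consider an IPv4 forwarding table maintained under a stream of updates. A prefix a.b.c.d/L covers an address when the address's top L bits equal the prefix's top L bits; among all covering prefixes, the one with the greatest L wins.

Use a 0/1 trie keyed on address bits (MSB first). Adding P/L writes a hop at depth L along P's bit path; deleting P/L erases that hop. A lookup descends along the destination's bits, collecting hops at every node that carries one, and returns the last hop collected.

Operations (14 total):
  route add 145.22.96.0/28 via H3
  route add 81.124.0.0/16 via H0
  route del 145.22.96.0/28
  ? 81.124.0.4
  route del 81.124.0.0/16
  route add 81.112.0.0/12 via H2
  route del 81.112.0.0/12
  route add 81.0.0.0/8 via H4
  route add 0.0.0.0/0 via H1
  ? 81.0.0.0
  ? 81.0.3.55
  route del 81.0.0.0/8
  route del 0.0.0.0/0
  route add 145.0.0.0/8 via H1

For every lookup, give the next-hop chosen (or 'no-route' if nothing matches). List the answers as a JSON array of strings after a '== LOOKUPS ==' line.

Trace:
  + 145.22.96.0/28 (H3) depth=28
  + 81.124.0.0/16 (H0) depth=16
  - 145.22.96.0/28 clear@28
  lookup 81.124.0.4: bits 0101000101111100 walk d0:-→d1:-→d2:-→d3:-→d4:-→d5:-→d6:-→d7:-→d8:-→d9:-→d10:-→d11:-→d12:-→d13:-→d14:-→d15:-→d16:H0 -> H0
  - 81.124.0.0/16 clear@16
  + 81.112.0.0/12 (H2) depth=12
  - 81.112.0.0/12 clear@12
  + 81.0.0.0/8 (H4) depth=8
  + 0.0.0.0/0 (H1) depth=0
  lookup 81.0.0.0: bits 010100010 walk d0:H1→d1:-→d2:-→d3:-→d4:-→d5:-→d6:-→d7:-→d8:H4→d9:- -> H4
  lookup 81.0.3.55: bits 010100010 walk d0:H1→d1:-→d2:-→d3:-→d4:-→d5:-→d6:-→d7:-→d8:H4→d9:- -> H4
  - 81.0.0.0/8 clear@8
  - 0.0.0.0/0 clear@0
  + 145.0.0.0/8 (H1) depth=8

== LOOKUPS ==
["H0","H4","H4"]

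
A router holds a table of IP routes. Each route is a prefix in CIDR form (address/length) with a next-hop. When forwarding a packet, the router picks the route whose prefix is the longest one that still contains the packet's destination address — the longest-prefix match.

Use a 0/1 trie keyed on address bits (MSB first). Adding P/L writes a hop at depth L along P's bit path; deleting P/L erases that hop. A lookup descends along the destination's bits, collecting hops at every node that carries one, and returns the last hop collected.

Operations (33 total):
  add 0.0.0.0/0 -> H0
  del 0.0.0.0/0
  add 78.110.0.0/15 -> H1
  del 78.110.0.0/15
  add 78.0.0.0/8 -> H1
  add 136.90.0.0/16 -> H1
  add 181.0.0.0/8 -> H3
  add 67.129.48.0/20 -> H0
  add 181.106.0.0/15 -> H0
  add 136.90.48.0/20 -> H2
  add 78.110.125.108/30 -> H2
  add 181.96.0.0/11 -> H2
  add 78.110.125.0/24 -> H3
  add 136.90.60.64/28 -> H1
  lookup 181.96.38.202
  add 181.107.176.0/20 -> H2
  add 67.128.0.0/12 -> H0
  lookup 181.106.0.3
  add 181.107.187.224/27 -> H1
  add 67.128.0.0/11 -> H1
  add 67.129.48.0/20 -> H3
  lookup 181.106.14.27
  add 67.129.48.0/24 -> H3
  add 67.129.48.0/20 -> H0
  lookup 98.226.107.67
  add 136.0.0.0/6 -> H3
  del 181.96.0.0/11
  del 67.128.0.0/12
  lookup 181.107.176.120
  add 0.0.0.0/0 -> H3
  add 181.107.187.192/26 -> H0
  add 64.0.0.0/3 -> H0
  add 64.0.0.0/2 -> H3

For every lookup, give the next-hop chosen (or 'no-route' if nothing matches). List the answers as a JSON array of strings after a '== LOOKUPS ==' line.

Process each operation:
  + 0.0.0.0/0 (H0) depth=0
  del 0.0.0.0/0 (clear depth 0)
  + 78.110.0.0/15 (H1) depth=15
  del 78.110.0.0/15 (clear depth 15)
  + 78.0.0.0/8 (H1) depth=8
  + 136.90.0.0/16 (H1) depth=16
  + 181.0.0.0/8 (H3) depth=8
  + 67.129.48.0/20 (H0) depth=20
  + 181.106.0.0/15 (H0) depth=15
  + 136.90.48.0/20 (H2) depth=20
  + 78.110.125.108/30 (H2) depth=30
  + 181.96.0.0/11 (H2) depth=11
  + 78.110.125.0/24 (H3) depth=24
  + 136.90.60.64/28 (H1) depth=28
  lookup 181.96.38.202: bits 101101010110 walk d0:-→d1:-→d2:-→d3:-→d4:-→d5:-→d6:-→d7:-→d8:H3→d9:-→d10:-→d11:H2→d12:- -> H2
  + 181.107.176.0/20 (H2) depth=20
  + 67.128.0.0/12 (H0) depth=12
  lookup 181.106.0.3: bits 101101010110101 walk d0:-→d1:-→d2:-→d3:-→d4:-→d5:-→d6:-→d7:-→d8:H3→d9:-→d10:-→d11:H2→d12:-→d13:-→d14:-→d15:H0 -> H0
  + 181.107.187.224/27 (H1) depth=27
  + 67.128.0.0/11 (H1) depth=11
  + 67.129.48.0/20 (H3) depth=20
  lookup 181.106.14.27: bits 101101010110101 walk d0:-→d1:-→d2:-→d3:-→d4:-→d5:-→d6:-→d7:-→d8:H3→d9:-→d10:-→d11:H2→d12:-→d13:-→d14:-→d15:H0 -> H0
  + 67.129.48.0/24 (H3) depth=24
  + 67.129.48.0/20 (H0) depth=20
  lookup 98.226.107.67: bits 01 walk d0:-→d1:-→d2:- -> no-route
  + 136.0.0.0/6 (H3) depth=6
  del 181.96.0.0/11 (clear depth 11)
  del 67.128.0.0/12 (clear depth 12)
  lookup 181.107.176.120: bits 10110101011010111011 walk d0:-→d1:-→d2:-→d3:-→d4:-→d5:-→d6:-→d7:-→d8:H3→d9:-→d10:-→d11:-→d12:-→d13:-→d14:-→d15:H0→d16:-→d17:-→d18:-→d19:-→d20:H2 -> H2
  + 0.0.0.0/0 (H3) depth=0
  + 181.107.187.192/26 (H0) depth=26
  + 64.0.0.0/3 (H0) depth=3
  + 64.0.0.0/2 (H3) depth=2

== LOOKUPS ==
["H2","H0","H0","no-route","H2"]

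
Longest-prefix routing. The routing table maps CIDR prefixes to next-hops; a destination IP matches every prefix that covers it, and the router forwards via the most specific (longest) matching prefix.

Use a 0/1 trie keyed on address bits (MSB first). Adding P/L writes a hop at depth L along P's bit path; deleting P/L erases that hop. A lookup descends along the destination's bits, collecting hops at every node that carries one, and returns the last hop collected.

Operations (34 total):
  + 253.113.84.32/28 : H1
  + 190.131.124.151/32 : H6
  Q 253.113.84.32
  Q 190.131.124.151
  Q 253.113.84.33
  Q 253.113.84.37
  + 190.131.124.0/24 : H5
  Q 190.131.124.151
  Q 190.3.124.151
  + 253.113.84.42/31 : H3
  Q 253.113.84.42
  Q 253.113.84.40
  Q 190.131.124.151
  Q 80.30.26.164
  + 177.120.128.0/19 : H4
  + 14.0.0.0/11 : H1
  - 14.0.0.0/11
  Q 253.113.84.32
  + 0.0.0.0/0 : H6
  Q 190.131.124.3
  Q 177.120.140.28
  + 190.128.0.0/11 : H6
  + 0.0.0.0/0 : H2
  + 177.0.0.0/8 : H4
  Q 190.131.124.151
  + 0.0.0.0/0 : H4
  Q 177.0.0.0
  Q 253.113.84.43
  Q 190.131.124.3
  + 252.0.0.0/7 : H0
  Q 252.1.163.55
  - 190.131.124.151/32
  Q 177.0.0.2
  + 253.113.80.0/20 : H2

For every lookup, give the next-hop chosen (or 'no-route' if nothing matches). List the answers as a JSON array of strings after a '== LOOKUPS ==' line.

Apply in order:
  add 253.113.84.32/28 -> H1 at depth 28
  add 190.131.124.151/32 -> H6 at depth 32
  ? 253.113.84.32  path d0:-→d1:-→d2:-→d3:-→d4:-→d5:-→d6:-→d7:-→d8:-→d9:-→d10:-→d11:-→d12:-→d13:-→d14:-→d15:-→d16:-→d17:-→d18:-→d19:-→d20:-→d21:-→d22:-→d23:-→d24:-→d25:-→d26:-→d27:-→d28:H1  best=H1
  ? 190.131.124.151  path d0:-→d1:-→d2:-→d3:-→d4:-→d5:-→d6:-→d7:-→d8:-→d9:-→d10:-→d11:-→d12:-→d13:-→d14:-→d15:-→d16:-→d17:-→d18:-→d19:-→d20:-→d21:-→d22:-→d23:-→d24:-→d25:-→d26:-→d27:-→d28:-→d29:-→d30:-→d31:-→d32:H6  best=H6
  ? 253.113.84.33  path d0:-→d1:-→d2:-→d3:-→d4:-→d5:-→d6:-→d7:-→d8:-→d9:-→d10:-→d11:-→d12:-→d13:-→d14:-→d15:-→d16:-→d17:-→d18:-→d19:-→d20:-→d21:-→d22:-→d23:-→d24:-→d25:-→d26:-→d27:-→d28:H1  best=H1
  ? 253.113.84.37  path d0:-→d1:-→d2:-→d3:-→d4:-→d5:-→d6:-→d7:-→d8:-→d9:-→d10:-→d11:-→d12:-→d13:-→d14:-→d15:-→d16:-→d17:-→d18:-→d19:-→d20:-→d21:-→d22:-→d23:-→d24:-→d25:-→d26:-→d27:-→d28:H1  best=H1
  add 190.131.124.0/24 -> H5 at depth 24
  ? 190.131.124.151  path d0:-→d1:-→d2:-→d3:-→d4:-→d5:-→d6:-→d7:-→d8:-→d9:-→d10:-→d11:-→d12:-→d13:-→d14:-→d15:-→d16:-→d17:-→d18:-→d19:-→d20:-→d21:-→d22:-→d23:-→d24:H5→d25:-→d26:-→d27:-→d28:-→d29:-→d30:-→d31:-→d32:H6  best=H6
  ? 190.3.124.151  path d0:-→d1:-→d2:-→d3:-→d4:-→d5:-→d6:-→d7:-→d8:-  best=no-route
  add 253.113.84.42/31 -> H3 at depth 31
  ? 253.113.84.42  path d0:-→d1:-→d2:-→d3:-→d4:-→d5:-→d6:-→d7:-→d8:-→d9:-→d10:-→d11:-→d12:-→d13:-→d14:-→d15:-→d16:-→d17:-→d18:-→d19:-→d20:-→d21:-→d22:-→d23:-→d24:-→d25:-→d26:-→d27:-→d28:H1→d29:-→d30:-→d31:H3  best=H3
  ? 253.113.84.40  path d0:-→d1:-→d2:-→d3:-→d4:-→d5:-→d6:-→d7:-→d8:-→d9:-→d10:-→d11:-→d12:-→d13:-→d14:-→d15:-→d16:-→d17:-→d18:-→d19:-→d20:-→d21:-→d22:-→d23:-→d24:-→d25:-→d26:-→d27:-→d28:H1→d29:-→d30:-  best=H1
  ? 190.131.124.151  path d0:-→d1:-→d2:-→d3:-→d4:-→d5:-→d6:-→d7:-→d8:-→d9:-→d10:-→d11:-→d12:-→d13:-→d14:-→d15:-→d16:-→d17:-→d18:-→d19:-→d20:-→d21:-→d22:-→d23:-→d24:H5→d25:-→d26:-→d27:-→d28:-→d29:-→d30:-→d31:-→d32:H6  best=H6
  ? 80.30.26.164  path d0:-  best=no-route
  add 177.120.128.0/19 -> H4 at depth 19
  add 14.0.0.0/11 -> H1 at depth 11
  - 14.0.0.0/11 clear@11
  ? 253.113.84.32  path d0:-→d1:-→d2:-→d3:-→d4:-→d5:-→d6:-→d7:-→d8:-→d9:-→d10:-→d11:-→d12:-→d13:-→d14:-→d15:-→d16:-→d17:-→d18:-→d19:-→d20:-→d21:-→d22:-→d23:-→d24:-→d25:-→d26:-→d27:-→d28:H1  best=H1
  add 0.0.0.0/0 -> H6 at depth 0
  ? 190.131.124.3  path d0:H6→d1:-→d2:-→d3:-→d4:-→d5:-→d6:-→d7:-→d8:-→d9:-→d10:-→d11:-→d12:-→d13:-→d14:-→d15:-→d16:-→d17:-→d18:-→d19:-→d20:-→d21:-→d22:-→d23:-→d24:H5  best=H5
  ? 177.120.140.28  path d0:H6→d1:-→d2:-→d3:-→d4:-→d5:-→d6:-→d7:-→d8:-→d9:-→d10:-→d11:-→d12:-→d13:-→d14:-→d15:-→d16:-→d17:-→d18:-→d19:H4  best=H4
  add 190.128.0.0/11 -> H6 at depth 11
  add 0.0.0.0/0 -> H2 at depth 0
  add 177.0.0.0/8 -> H4 at depth 8
  ? 190.131.124.151  path d0:H2→d1:-→d2:-→d3:-→d4:-→d5:-→d6:-→d7:-→d8:-→d9:-→d10:-→d11:H6→d12:-→d13:-→d14:-→d15:-→d16:-→d17:-→d18:-→d19:-→d20:-→d21:-→d22:-→d23:-→d24:H5→d25:-→d26:-→d27:-→d28:-→d29:-→d30:-→d31:-→d32:H6  best=H6
  add 0.0.0.0/0 -> H4 at depth 0
  ? 177.0.0.0  path d0:H4→d1:-→d2:-→d3:-→d4:-→d5:-→d6:-→d7:-→d8:H4→d9:-  best=H4
  ? 253.113.84.43  path d0:H4→d1:-→d2:-→d3:-→d4:-→d5:-→d6:-→d7:-→d8:-→d9:-→d10:-→d11:-→d12:-→d13:-→d14:-→d15:-→d16:-→d17:-→d18:-→d19:-→d20:-→d21:-→d22:-→d23:-→d24:-→d25:-→d26:-→d27:-→d28:H1→d29:-→d30:-→d31:H3  best=H3
  ? 190.131.124.3  path d0:H4→d1:-→d2:-→d3:-→d4:-→d5:-→d6:-→d7:-→d8:-→d9:-→d10:-→d11:H6→d12:-→d13:-→d14:-→d15:-→d16:-→d17:-→d18:-→d19:-→d20:-→d21:-→d22:-→d23:-→d24:H5  best=H5
  add 252.0.0.0/7 -> H0 at depth 7
  ? 252.1.163.55  path d0:H4→d1:-→d2:-→d3:-→d4:-→d5:-→d6:-→d7:H0  best=H0
  - 190.131.124.151/32 clear@32
  ? 177.0.0.2  path d0:H4→d1:-→d2:-→d3:-→d4:-→d5:-→d6:-→d7:-→d8:H4→d9:-  best=H4
  add 253.113.80.0/20 -> H2 at depth 20

== LOOKUPS ==
["H1","H6","H1","H1","H6","no-route","H3","H1","H6","no-route","H1","H5","H4","H6","H4","H3","H5","H0","H4"]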